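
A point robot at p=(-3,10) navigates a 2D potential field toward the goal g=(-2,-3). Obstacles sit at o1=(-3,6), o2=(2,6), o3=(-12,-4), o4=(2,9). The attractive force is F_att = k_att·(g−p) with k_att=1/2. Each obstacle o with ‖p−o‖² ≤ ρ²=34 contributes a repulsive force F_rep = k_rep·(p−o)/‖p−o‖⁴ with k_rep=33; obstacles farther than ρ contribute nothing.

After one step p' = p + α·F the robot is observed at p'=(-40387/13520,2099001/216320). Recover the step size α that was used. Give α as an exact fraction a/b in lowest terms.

F_att = 1/2·(g−p) = 1/2·(1,-13) = (0.5000,-6.5000)
o1: d²=16 ≤ ρ²=34; F_rep = 33·(0,4)/16² = (0.0000,0.5156)
o2: d²=41 > ρ²=34 → inactive
o3: d²=277 > ρ²=34 → inactive
o4: d²=26 ≤ ρ²=34; F_rep = 33·(-5,1)/26² = (-0.2441,0.0488)
F = F_att + ΣF_rep = (0.2559,-5.9356)
Δp = p'−p = (0.0128,-0.2968); α = Δx/Fx = (173/13520) / (173/676) = 1/20
check: Δy/Fy = (-64199/216320) / (-64199/10816) = 1/20 ✓

α = 1/20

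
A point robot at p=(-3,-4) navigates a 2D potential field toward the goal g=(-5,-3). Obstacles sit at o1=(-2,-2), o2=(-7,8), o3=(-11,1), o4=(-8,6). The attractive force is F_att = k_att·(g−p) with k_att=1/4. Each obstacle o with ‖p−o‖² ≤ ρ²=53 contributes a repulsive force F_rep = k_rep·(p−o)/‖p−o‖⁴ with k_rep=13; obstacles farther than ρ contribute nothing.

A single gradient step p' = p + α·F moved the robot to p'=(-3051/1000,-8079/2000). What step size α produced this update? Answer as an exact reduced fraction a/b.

F_att = 1/4·(g−p) = 1/4·(-2,1) = (-0.5000,0.2500)
o1: d²=5 ≤ ρ²=53; F_rep = 13·(-1,-2)/5² = (-0.5200,-1.0400)
o2: d²=160 > ρ²=53 → inactive
o3: d²=89 > ρ²=53 → inactive
o4: d²=125 > ρ²=53 → inactive
F = F_att + ΣF_rep = (-1.0200,-0.7900)
Δp = p'−p = (-0.0510,-0.0395); α = Δx/Fx = (-51/1000) / (-51/50) = 1/20
check: Δy/Fy = (-79/2000) / (-79/100) = 1/20 ✓

α = 1/20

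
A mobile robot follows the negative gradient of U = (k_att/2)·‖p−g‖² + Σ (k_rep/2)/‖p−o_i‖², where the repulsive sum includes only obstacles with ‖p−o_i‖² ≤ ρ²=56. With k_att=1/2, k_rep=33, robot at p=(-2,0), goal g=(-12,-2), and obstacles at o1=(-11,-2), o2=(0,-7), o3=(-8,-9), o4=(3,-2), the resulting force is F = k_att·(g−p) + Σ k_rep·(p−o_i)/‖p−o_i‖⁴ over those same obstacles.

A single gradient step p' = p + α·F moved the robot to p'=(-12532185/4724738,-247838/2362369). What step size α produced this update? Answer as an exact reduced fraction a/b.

α = 1/8

F_att = 1/2·(g−p) = 1/2·(-10,-2) = (-5.0000,-1.0000)
o1: d²=85 > ρ²=56 → inactive
o2: d²=53 ≤ ρ²=56; F_rep = 33·(-2,7)/53² = (-0.0235,0.0822)
o3: d²=117 > ρ²=56 → inactive
o4: d²=29 ≤ ρ²=56; F_rep = 33·(-5,2)/29² = (-0.1962,0.0785)
F = F_att + ΣF_rep = (-5.2197,-0.8393)
Δp = p'−p = (-0.6525,-0.1049); α = Δx/Fx = (-3082709/4724738) / (-12330836/2362369) = 1/8
check: Δy/Fy = (-247838/2362369) / (-1982704/2362369) = 1/8 ✓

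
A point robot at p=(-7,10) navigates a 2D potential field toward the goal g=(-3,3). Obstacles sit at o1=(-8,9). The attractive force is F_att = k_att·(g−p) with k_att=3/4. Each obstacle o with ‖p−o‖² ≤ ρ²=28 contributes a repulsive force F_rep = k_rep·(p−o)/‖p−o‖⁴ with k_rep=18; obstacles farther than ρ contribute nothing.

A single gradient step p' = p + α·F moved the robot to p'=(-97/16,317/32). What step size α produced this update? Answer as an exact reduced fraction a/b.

F_att = 3/4·(g−p) = 3/4·(4,-7) = (3.0000,-5.2500)
o1: d²=2 ≤ ρ²=28; F_rep = 18·(1,1)/2² = (4.5000,4.5000)
F = F_att + ΣF_rep = (7.5000,-0.7500)
Δp = p'−p = (0.9375,-0.0938); α = Δx/Fx = (15/16) / (15/2) = 1/8
check: Δy/Fy = (-3/32) / (-3/4) = 1/8 ✓

α = 1/8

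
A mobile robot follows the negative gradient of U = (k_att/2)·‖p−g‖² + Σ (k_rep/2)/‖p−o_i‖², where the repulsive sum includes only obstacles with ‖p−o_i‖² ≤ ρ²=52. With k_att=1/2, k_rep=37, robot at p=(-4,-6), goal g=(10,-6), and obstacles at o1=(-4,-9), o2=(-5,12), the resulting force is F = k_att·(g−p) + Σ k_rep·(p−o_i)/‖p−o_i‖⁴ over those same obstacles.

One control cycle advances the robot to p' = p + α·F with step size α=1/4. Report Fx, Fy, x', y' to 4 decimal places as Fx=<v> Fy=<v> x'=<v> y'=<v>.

F_att = 1/2·(g−p) = 1/2·(14,0) = (7.0000,0.0000)
o1: d²=9 ≤ ρ²=52; F_rep = 37·(0,3)/9² = (0.0000,1.3704)
o2: d²=325 > ρ²=52 → inactive
F = F_att + ΣF_rep = (7.0000,1.3704)
p' = p + 1/4·F = (-2.2500,-5.6574)

Fx=7.0000 Fy=1.3704 x'=-2.2500 y'=-5.6574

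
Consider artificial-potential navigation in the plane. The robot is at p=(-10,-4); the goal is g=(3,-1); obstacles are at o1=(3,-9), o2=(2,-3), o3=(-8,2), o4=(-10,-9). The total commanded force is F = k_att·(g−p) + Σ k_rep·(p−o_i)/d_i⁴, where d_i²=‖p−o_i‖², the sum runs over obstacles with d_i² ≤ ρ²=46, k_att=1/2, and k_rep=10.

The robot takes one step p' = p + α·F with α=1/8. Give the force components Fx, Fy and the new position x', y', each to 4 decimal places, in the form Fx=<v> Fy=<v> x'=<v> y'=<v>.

F_att = 1/2·(g−p) = 1/2·(13,3) = (6.5000,1.5000)
o1: d²=194 > ρ²=46 → inactive
o2: d²=145 > ρ²=46 → inactive
o3: d²=40 ≤ ρ²=46; F_rep = 10·(-2,-6)/40² = (-0.0125,-0.0375)
o4: d²=25 ≤ ρ²=46; F_rep = 10·(0,5)/25² = (0.0000,0.0800)
F = F_att + ΣF_rep = (6.4875,1.5425)
p' = p + 1/8·F = (-9.1891,-3.8072)

Fx=6.4875 Fy=1.5425 x'=-9.1891 y'=-3.8072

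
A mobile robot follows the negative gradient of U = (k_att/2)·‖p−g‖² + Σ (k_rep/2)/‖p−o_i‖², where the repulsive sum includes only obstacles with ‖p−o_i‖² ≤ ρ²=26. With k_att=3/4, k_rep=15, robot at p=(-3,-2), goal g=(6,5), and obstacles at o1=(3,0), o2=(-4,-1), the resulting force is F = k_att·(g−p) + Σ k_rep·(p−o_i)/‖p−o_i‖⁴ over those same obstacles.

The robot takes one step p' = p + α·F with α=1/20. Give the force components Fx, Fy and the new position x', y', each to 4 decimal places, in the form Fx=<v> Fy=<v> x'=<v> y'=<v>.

F_att = 3/4·(g−p) = 3/4·(9,7) = (6.7500,5.2500)
o1: d²=40 > ρ²=26 → inactive
o2: d²=2 ≤ ρ²=26; F_rep = 15·(1,-1)/2² = (3.7500,-3.7500)
F = F_att + ΣF_rep = (10.5000,1.5000)
p' = p + 1/20·F = (-2.4750,-1.9250)

Fx=10.5000 Fy=1.5000 x'=-2.4750 y'=-1.9250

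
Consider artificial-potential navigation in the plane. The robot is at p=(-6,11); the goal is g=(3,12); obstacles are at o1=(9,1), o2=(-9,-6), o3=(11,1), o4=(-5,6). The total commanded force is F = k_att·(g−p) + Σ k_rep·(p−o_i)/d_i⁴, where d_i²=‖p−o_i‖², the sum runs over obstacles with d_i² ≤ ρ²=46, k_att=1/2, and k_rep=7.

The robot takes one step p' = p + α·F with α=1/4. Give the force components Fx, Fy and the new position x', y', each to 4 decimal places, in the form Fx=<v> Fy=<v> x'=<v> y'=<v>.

F_att = 1/2·(g−p) = 1/2·(9,1) = (4.5000,0.5000)
o1: d²=325 > ρ²=46 → inactive
o2: d²=298 > ρ²=46 → inactive
o3: d²=389 > ρ²=46 → inactive
o4: d²=26 ≤ ρ²=46; F_rep = 7·(-1,5)/26² = (-0.0104,0.0518)
F = F_att + ΣF_rep = (4.4896,0.5518)
p' = p + 1/4·F = (-4.8776,11.1379)

Fx=4.4896 Fy=0.5518 x'=-4.8776 y'=11.1379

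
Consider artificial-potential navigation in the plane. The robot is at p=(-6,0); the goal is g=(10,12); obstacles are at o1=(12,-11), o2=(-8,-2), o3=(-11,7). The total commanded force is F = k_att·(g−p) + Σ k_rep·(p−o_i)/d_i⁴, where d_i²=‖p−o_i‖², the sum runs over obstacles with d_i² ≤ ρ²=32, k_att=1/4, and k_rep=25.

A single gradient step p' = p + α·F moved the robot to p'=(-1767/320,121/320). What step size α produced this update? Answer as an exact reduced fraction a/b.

α = 1/10

F_att = 1/4·(g−p) = 1/4·(16,12) = (4.0000,3.0000)
o1: d²=445 > ρ²=32 → inactive
o2: d²=8 ≤ ρ²=32; F_rep = 25·(2,2)/8² = (0.7812,0.7812)
o3: d²=74 > ρ²=32 → inactive
F = F_att + ΣF_rep = (4.7812,3.7812)
Δp = p'−p = (0.4781,0.3781); α = Δx/Fx = (153/320) / (153/32) = 1/10
check: Δy/Fy = (121/320) / (121/32) = 1/10 ✓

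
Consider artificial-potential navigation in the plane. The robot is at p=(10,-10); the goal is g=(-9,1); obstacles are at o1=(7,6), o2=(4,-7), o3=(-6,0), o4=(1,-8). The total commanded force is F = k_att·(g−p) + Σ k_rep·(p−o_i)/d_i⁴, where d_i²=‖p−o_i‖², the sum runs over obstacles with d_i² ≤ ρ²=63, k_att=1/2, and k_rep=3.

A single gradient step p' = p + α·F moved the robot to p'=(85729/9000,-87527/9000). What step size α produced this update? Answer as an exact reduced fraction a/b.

F_att = 1/2·(g−p) = 1/2·(-19,11) = (-9.5000,5.5000)
o1: d²=265 > ρ²=63 → inactive
o2: d²=45 ≤ ρ²=63; F_rep = 3·(6,-3)/45² = (0.0089,-0.0044)
o3: d²=356 > ρ²=63 → inactive
o4: d²=85 > ρ²=63 → inactive
F = F_att + ΣF_rep = (-9.4911,5.4956)
Δp = p'−p = (-0.4746,0.2748); α = Δx/Fx = (-4271/9000) / (-4271/450) = 1/20
check: Δy/Fy = (2473/9000) / (2473/450) = 1/20 ✓

α = 1/20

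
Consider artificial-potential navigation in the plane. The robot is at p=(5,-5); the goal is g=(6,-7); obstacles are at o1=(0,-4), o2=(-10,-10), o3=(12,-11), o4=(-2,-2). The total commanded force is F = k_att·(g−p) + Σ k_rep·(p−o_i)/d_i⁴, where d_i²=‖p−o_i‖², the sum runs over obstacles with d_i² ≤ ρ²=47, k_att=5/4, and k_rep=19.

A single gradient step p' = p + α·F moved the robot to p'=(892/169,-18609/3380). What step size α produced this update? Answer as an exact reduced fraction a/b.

F_att = 5/4·(g−p) = 5/4·(1,-2) = (1.2500,-2.5000)
o1: d²=26 ≤ ρ²=47; F_rep = 19·(5,-1)/26² = (0.1405,-0.0281)
o2: d²=250 > ρ²=47 → inactive
o3: d²=85 > ρ²=47 → inactive
o4: d²=58 > ρ²=47 → inactive
F = F_att + ΣF_rep = (1.3905,-2.5281)
Δp = p'−p = (0.2781,-0.5056); α = Δx/Fx = (47/169) / (235/169) = 1/5
check: Δy/Fy = (-1709/3380) / (-1709/676) = 1/5 ✓

α = 1/5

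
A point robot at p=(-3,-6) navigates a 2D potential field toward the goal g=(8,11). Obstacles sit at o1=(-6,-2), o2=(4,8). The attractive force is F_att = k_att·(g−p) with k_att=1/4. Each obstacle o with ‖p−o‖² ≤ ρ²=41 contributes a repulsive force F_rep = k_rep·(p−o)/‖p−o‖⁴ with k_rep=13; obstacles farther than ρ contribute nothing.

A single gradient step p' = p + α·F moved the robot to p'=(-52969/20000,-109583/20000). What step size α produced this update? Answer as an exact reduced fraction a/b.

F_att = 1/4·(g−p) = 1/4·(11,17) = (2.7500,4.2500)
o1: d²=25 ≤ ρ²=41; F_rep = 13·(3,-4)/25² = (0.0624,-0.0832)
o2: d²=245 > ρ²=41 → inactive
F = F_att + ΣF_rep = (2.8124,4.1668)
Δp = p'−p = (0.3515,0.5209); α = Δx/Fx = (7031/20000) / (7031/2500) = 1/8
check: Δy/Fy = (10417/20000) / (10417/2500) = 1/8 ✓

α = 1/8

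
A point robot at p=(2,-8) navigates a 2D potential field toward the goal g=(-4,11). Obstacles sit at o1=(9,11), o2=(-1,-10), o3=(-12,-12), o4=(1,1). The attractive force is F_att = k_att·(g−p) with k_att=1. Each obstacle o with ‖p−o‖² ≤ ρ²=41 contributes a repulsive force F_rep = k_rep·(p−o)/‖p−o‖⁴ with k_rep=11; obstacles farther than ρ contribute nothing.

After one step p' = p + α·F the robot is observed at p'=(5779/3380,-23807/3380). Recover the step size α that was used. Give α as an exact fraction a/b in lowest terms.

α = 1/20

F_att = 1·(g−p) = 1·(-6,19) = (-6.0000,19.0000)
o1: d²=410 > ρ²=41 → inactive
o2: d²=13 ≤ ρ²=41; F_rep = 11·(3,2)/13² = (0.1953,0.1302)
o3: d²=212 > ρ²=41 → inactive
o4: d²=82 > ρ²=41 → inactive
F = F_att + ΣF_rep = (-5.8047,19.1302)
Δp = p'−p = (-0.2902,0.9565); α = Δx/Fx = (-981/3380) / (-981/169) = 1/20
check: Δy/Fy = (3233/3380) / (3233/169) = 1/20 ✓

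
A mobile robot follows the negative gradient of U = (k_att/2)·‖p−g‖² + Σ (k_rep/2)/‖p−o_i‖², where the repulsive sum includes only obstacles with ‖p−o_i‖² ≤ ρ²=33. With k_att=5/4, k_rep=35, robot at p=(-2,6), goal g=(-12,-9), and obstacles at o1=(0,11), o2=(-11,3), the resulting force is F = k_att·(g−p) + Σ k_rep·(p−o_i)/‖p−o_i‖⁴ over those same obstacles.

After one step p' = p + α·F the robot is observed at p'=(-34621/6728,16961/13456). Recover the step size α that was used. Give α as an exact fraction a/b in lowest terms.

F_att = 5/4·(g−p) = 5/4·(-10,-15) = (-12.5000,-18.7500)
o1: d²=29 ≤ ρ²=33; F_rep = 35·(-2,-5)/29² = (-0.0832,-0.2081)
o2: d²=90 > ρ²=33 → inactive
F = F_att + ΣF_rep = (-12.5832,-18.9581)
Δp = p'−p = (-3.1458,-4.7395); α = Δx/Fx = (-21165/6728) / (-21165/1682) = 1/4
check: Δy/Fy = (-63775/13456) / (-63775/3364) = 1/4 ✓

α = 1/4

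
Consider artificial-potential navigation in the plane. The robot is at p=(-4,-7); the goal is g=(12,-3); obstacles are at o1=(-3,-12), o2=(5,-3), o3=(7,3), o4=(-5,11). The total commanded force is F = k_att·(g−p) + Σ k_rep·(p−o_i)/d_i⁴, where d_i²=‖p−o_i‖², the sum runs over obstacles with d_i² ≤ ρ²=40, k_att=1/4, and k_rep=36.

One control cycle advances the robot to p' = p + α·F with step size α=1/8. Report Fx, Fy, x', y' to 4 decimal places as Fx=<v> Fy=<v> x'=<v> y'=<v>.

F_att = 1/4·(g−p) = 1/4·(16,4) = (4.0000,1.0000)
o1: d²=26 ≤ ρ²=40; F_rep = 36·(-1,5)/26² = (-0.0533,0.2663)
o2: d²=97 > ρ²=40 → inactive
o3: d²=221 > ρ²=40 → inactive
o4: d²=325 > ρ²=40 → inactive
F = F_att + ΣF_rep = (3.9467,1.2663)
p' = p + 1/8·F = (-3.5067,-6.8417)

Fx=3.9467 Fy=1.2663 x'=-3.5067 y'=-6.8417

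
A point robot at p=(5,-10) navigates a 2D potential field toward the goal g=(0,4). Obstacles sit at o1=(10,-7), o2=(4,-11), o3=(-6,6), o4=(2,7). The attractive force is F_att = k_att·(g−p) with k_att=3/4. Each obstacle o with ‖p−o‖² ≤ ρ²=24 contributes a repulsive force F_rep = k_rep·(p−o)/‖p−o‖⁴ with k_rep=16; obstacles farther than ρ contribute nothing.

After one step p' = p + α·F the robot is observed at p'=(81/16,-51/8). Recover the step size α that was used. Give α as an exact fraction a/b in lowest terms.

α = 1/4

F_att = 3/4·(g−p) = 3/4·(-5,14) = (-3.7500,10.5000)
o1: d²=34 > ρ²=24 → inactive
o2: d²=2 ≤ ρ²=24; F_rep = 16·(1,1)/2² = (4.0000,4.0000)
o3: d²=377 > ρ²=24 → inactive
o4: d²=298 > ρ²=24 → inactive
F = F_att + ΣF_rep = (0.2500,14.5000)
Δp = p'−p = (0.0625,3.6250); α = Δx/Fx = (1/16) / (1/4) = 1/4
check: Δy/Fy = (29/8) / (29/2) = 1/4 ✓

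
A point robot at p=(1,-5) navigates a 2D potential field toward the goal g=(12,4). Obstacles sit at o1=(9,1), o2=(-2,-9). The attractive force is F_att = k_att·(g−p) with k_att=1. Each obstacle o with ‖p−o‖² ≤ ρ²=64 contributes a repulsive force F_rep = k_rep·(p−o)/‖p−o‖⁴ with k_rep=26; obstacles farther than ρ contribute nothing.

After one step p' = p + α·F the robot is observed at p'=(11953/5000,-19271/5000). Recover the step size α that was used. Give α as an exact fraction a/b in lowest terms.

F_att = 1·(g−p) = 1·(11,9) = (11.0000,9.0000)
o1: d²=100 > ρ²=64 → inactive
o2: d²=25 ≤ ρ²=64; F_rep = 26·(3,4)/25² = (0.1248,0.1664)
F = F_att + ΣF_rep = (11.1248,9.1664)
Δp = p'−p = (1.3906,1.1458); α = Δx/Fx = (6953/5000) / (6953/625) = 1/8
check: Δy/Fy = (5729/5000) / (5729/625) = 1/8 ✓

α = 1/8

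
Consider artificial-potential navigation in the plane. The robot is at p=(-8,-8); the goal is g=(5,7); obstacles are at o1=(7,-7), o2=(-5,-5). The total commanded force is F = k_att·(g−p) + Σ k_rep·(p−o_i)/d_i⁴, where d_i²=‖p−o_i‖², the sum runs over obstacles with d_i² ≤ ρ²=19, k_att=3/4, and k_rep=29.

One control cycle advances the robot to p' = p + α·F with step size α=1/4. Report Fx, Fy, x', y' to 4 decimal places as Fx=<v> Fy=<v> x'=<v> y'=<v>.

Fx=9.4815 Fy=10.9815 x'=-5.6296 y'=-5.2546

F_att = 3/4·(g−p) = 3/4·(13,15) = (9.7500,11.2500)
o1: d²=226 > ρ²=19 → inactive
o2: d²=18 ≤ ρ²=19; F_rep = 29·(-3,-3)/18² = (-0.2685,-0.2685)
F = F_att + ΣF_rep = (9.4815,10.9815)
p' = p + 1/4·F = (-5.6296,-5.2546)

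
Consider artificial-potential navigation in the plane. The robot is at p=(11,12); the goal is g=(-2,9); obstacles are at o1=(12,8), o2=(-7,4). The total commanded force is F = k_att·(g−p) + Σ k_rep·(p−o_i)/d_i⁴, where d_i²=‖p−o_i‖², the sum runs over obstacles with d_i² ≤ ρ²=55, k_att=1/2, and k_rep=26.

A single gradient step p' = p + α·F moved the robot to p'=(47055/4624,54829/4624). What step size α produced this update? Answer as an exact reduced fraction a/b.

α = 1/8

F_att = 1/2·(g−p) = 1/2·(-13,-3) = (-6.5000,-1.5000)
o1: d²=17 ≤ ρ²=55; F_rep = 26·(-1,4)/17² = (-0.0900,0.3599)
o2: d²=388 > ρ²=55 → inactive
F = F_att + ΣF_rep = (-6.5900,-1.1401)
Δp = p'−p = (-0.8237,-0.1425); α = Δx/Fx = (-3809/4624) / (-3809/578) = 1/8
check: Δy/Fy = (-659/4624) / (-659/578) = 1/8 ✓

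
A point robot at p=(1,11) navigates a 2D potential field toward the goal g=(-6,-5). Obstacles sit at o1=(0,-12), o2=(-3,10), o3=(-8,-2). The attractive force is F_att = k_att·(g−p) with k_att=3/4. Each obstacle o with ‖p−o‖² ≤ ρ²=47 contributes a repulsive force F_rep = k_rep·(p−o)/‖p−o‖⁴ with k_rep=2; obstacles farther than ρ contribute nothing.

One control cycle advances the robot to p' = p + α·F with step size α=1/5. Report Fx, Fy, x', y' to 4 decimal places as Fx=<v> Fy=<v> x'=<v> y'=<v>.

Fx=-5.2223 Fy=-11.9931 x'=-0.0445 y'=8.6014

F_att = 3/4·(g−p) = 3/4·(-7,-16) = (-5.2500,-12.0000)
o1: d²=530 > ρ²=47 → inactive
o2: d²=17 ≤ ρ²=47; F_rep = 2·(4,1)/17² = (0.0277,0.0069)
o3: d²=250 > ρ²=47 → inactive
F = F_att + ΣF_rep = (-5.2223,-11.9931)
p' = p + 1/5·F = (-0.0445,8.6014)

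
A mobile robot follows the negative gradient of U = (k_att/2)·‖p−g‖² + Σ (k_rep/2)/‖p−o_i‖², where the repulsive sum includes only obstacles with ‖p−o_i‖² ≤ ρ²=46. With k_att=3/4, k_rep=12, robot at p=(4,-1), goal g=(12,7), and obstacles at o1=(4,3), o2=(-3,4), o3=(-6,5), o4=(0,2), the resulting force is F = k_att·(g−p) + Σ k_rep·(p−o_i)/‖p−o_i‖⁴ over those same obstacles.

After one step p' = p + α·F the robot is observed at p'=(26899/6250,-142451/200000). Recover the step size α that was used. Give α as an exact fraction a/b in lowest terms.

F_att = 3/4·(g−p) = 3/4·(8,8) = (6.0000,6.0000)
o1: d²=16 ≤ ρ²=46; F_rep = 12·(0,-4)/16² = (0.0000,-0.1875)
o2: d²=74 > ρ²=46 → inactive
o3: d²=136 > ρ²=46 → inactive
o4: d²=25 ≤ ρ²=46; F_rep = 12·(4,-3)/25² = (0.0768,-0.0576)
F = F_att + ΣF_rep = (6.0768,5.7549)
Δp = p'−p = (0.3038,0.2877); α = Δx/Fx = (1899/6250) / (3798/625) = 1/20
check: Δy/Fy = (57549/200000) / (57549/10000) = 1/20 ✓

α = 1/20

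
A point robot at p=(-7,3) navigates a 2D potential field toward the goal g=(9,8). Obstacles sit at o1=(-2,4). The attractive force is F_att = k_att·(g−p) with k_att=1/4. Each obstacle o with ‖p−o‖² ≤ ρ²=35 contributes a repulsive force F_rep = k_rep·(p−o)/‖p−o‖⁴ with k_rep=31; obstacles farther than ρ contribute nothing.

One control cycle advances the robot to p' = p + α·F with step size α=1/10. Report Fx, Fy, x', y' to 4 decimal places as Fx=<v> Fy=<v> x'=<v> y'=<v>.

F_att = 1/4·(g−p) = 1/4·(16,5) = (4.0000,1.2500)
o1: d²=26 ≤ ρ²=35; F_rep = 31·(-5,-1)/26² = (-0.2293,-0.0459)
F = F_att + ΣF_rep = (3.7707,1.2041)
p' = p + 1/10·F = (-6.6229,3.1204)

Fx=3.7707 Fy=1.2041 x'=-6.6229 y'=3.1204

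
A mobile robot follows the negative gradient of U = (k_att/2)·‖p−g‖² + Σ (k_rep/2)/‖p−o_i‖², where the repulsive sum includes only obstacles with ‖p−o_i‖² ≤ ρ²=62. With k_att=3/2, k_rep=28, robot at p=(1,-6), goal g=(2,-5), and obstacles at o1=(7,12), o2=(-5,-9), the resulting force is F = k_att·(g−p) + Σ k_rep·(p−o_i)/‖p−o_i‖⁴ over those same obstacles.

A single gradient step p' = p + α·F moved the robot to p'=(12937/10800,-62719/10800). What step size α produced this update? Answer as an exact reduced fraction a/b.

F_att = 3/2·(g−p) = 3/2·(1,1) = (1.5000,1.5000)
o1: d²=360 > ρ²=62 → inactive
o2: d²=45 ≤ ρ²=62; F_rep = 28·(6,3)/45² = (0.0830,0.0415)
F = F_att + ΣF_rep = (1.5830,1.5415)
Δp = p'−p = (0.1979,0.1927); α = Δx/Fx = (2137/10800) / (2137/1350) = 1/8
check: Δy/Fy = (2081/10800) / (2081/1350) = 1/8 ✓

α = 1/8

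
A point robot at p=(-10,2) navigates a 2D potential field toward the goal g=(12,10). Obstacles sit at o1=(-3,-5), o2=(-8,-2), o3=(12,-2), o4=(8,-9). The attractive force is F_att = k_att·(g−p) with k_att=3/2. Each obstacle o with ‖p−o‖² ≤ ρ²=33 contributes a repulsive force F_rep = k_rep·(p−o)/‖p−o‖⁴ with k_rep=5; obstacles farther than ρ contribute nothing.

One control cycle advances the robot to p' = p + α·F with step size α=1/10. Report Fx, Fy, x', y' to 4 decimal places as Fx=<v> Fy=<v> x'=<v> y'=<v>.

F_att = 3/2·(g−p) = 3/2·(22,8) = (33.0000,12.0000)
o1: d²=98 > ρ²=33 → inactive
o2: d²=20 ≤ ρ²=33; F_rep = 5·(-2,4)/20² = (-0.0250,0.0500)
o3: d²=500 > ρ²=33 → inactive
o4: d²=445 > ρ²=33 → inactive
F = F_att + ΣF_rep = (32.9750,12.0500)
p' = p + 1/10·F = (-6.7025,3.2050)

Fx=32.9750 Fy=12.0500 x'=-6.7025 y'=3.2050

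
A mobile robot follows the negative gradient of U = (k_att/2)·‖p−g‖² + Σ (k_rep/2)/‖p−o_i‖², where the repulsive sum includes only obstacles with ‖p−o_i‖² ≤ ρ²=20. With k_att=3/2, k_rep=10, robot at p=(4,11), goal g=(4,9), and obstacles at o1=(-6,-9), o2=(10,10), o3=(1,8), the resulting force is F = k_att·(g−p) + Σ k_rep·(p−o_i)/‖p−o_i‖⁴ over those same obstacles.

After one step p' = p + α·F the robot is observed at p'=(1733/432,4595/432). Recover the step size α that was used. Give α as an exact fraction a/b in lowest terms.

F_att = 3/2·(g−p) = 3/2·(0,-2) = (0.0000,-3.0000)
o1: d²=500 > ρ²=20 → inactive
o2: d²=37 > ρ²=20 → inactive
o3: d²=18 ≤ ρ²=20; F_rep = 10·(3,3)/18² = (0.0926,0.0926)
F = F_att + ΣF_rep = (0.0926,-2.9074)
Δp = p'−p = (0.0116,-0.3634); α = Δx/Fx = (5/432) / (5/54) = 1/8
check: Δy/Fy = (-157/432) / (-157/54) = 1/8 ✓

α = 1/8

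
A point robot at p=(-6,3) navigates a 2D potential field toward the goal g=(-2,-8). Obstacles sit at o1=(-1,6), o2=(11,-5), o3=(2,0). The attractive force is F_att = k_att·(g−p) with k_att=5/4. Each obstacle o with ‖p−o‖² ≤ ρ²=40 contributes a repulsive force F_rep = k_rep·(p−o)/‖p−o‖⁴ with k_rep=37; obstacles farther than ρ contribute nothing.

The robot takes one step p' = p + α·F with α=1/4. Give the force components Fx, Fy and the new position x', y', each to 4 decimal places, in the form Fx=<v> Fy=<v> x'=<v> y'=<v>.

Fx=4.8400 Fy=-13.8460 x'=-4.7900 y'=-0.4615

F_att = 5/4·(g−p) = 5/4·(4,-11) = (5.0000,-13.7500)
o1: d²=34 ≤ ρ²=40; F_rep = 37·(-5,-3)/34² = (-0.1600,-0.0960)
o2: d²=353 > ρ²=40 → inactive
o3: d²=73 > ρ²=40 → inactive
F = F_att + ΣF_rep = (4.8400,-13.8460)
p' = p + 1/4·F = (-4.7900,-0.4615)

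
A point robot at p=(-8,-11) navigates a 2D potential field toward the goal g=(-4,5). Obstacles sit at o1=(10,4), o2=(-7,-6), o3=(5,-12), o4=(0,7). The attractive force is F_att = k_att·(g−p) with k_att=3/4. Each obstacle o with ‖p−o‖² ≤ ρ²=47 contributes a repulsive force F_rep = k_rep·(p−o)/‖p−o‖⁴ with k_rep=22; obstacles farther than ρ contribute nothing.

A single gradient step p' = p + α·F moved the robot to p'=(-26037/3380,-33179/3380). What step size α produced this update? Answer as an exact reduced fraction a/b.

F_att = 3/4·(g−p) = 3/4·(4,16) = (3.0000,12.0000)
o1: d²=549 > ρ²=47 → inactive
o2: d²=26 ≤ ρ²=47; F_rep = 22·(-1,-5)/26² = (-0.0325,-0.1627)
o3: d²=170 > ρ²=47 → inactive
o4: d²=388 > ρ²=47 → inactive
F = F_att + ΣF_rep = (2.9675,11.8373)
Δp = p'−p = (0.2967,1.1837); α = Δx/Fx = (1003/3380) / (1003/338) = 1/10
check: Δy/Fy = (4001/3380) / (4001/338) = 1/10 ✓

α = 1/10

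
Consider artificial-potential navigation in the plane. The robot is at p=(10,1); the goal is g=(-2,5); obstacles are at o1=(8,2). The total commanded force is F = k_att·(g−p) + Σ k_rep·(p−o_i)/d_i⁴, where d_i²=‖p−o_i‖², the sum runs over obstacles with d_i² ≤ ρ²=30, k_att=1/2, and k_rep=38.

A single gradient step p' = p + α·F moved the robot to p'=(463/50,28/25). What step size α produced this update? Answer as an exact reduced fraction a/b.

F_att = 1/2·(g−p) = 1/2·(-12,4) = (-6.0000,2.0000)
o1: d²=5 ≤ ρ²=30; F_rep = 38·(2,-1)/5² = (3.0400,-1.5200)
F = F_att + ΣF_rep = (-2.9600,0.4800)
Δp = p'−p = (-0.7400,0.1200); α = Δx/Fx = (-37/50) / (-74/25) = 1/4
check: Δy/Fy = (3/25) / (12/25) = 1/4 ✓

α = 1/4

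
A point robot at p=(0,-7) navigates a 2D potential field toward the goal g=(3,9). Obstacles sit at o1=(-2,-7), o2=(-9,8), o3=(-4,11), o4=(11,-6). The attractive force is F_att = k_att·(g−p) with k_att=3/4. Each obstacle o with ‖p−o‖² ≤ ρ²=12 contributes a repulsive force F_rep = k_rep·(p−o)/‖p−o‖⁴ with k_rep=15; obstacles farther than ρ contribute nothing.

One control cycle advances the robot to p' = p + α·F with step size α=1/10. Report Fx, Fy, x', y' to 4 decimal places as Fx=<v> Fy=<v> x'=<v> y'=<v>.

Fx=4.1250 Fy=12.0000 x'=0.4125 y'=-5.8000

F_att = 3/4·(g−p) = 3/4·(3,16) = (2.2500,12.0000)
o1: d²=4 ≤ ρ²=12; F_rep = 15·(2,0)/4² = (1.8750,0.0000)
o2: d²=306 > ρ²=12 → inactive
o3: d²=340 > ρ²=12 → inactive
o4: d²=122 > ρ²=12 → inactive
F = F_att + ΣF_rep = (4.1250,12.0000)
p' = p + 1/10·F = (0.4125,-5.8000)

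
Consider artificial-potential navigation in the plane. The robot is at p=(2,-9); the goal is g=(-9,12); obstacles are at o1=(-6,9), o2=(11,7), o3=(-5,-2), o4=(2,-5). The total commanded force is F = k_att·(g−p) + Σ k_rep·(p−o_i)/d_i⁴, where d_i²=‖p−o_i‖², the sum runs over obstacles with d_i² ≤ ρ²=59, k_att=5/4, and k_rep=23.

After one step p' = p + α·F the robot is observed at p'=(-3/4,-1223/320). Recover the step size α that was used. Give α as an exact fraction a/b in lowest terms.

α = 1/5

F_att = 5/4·(g−p) = 5/4·(-11,21) = (-13.7500,26.2500)
o1: d²=388 > ρ²=59 → inactive
o2: d²=337 > ρ²=59 → inactive
o3: d²=98 > ρ²=59 → inactive
o4: d²=16 ≤ ρ²=59; F_rep = 23·(0,-4)/16² = (0.0000,-0.3594)
F = F_att + ΣF_rep = (-13.7500,25.8906)
Δp = p'−p = (-2.7500,5.1781); α = Δx/Fx = (-11/4) / (-55/4) = 1/5
check: Δy/Fy = (1657/320) / (1657/64) = 1/5 ✓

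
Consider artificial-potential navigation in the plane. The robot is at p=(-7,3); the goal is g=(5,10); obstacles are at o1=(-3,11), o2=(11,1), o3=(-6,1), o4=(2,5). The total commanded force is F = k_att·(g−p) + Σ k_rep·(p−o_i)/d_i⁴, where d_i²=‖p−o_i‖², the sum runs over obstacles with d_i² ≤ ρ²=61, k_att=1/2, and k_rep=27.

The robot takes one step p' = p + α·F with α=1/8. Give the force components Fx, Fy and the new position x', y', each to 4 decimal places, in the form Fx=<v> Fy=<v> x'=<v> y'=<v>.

F_att = 1/2·(g−p) = 1/2·(12,7) = (6.0000,3.5000)
o1: d²=80 > ρ²=61 → inactive
o2: d²=328 > ρ²=61 → inactive
o3: d²=5 ≤ ρ²=61; F_rep = 27·(-1,2)/5² = (-1.0800,2.1600)
o4: d²=85 > ρ²=61 → inactive
F = F_att + ΣF_rep = (4.9200,5.6600)
p' = p + 1/8·F = (-6.3850,3.7075)

Fx=4.9200 Fy=5.6600 x'=-6.3850 y'=3.7075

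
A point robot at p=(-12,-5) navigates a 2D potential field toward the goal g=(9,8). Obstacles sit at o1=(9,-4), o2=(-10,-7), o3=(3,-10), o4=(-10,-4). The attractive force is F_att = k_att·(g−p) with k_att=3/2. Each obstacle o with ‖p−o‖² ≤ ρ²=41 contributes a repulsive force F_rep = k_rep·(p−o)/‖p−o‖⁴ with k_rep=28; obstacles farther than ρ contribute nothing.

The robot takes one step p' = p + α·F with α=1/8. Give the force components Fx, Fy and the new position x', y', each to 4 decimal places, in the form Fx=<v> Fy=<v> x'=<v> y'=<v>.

Fx=28.3850 Fy=19.2550 x'=-8.4519 y'=-2.5931

F_att = 3/2·(g−p) = 3/2·(21,13) = (31.5000,19.5000)
o1: d²=442 > ρ²=41 → inactive
o2: d²=8 ≤ ρ²=41; F_rep = 28·(-2,2)/8² = (-0.8750,0.8750)
o3: d²=250 > ρ²=41 → inactive
o4: d²=5 ≤ ρ²=41; F_rep = 28·(-2,-1)/5² = (-2.2400,-1.1200)
F = F_att + ΣF_rep = (28.3850,19.2550)
p' = p + 1/8·F = (-8.4519,-2.5931)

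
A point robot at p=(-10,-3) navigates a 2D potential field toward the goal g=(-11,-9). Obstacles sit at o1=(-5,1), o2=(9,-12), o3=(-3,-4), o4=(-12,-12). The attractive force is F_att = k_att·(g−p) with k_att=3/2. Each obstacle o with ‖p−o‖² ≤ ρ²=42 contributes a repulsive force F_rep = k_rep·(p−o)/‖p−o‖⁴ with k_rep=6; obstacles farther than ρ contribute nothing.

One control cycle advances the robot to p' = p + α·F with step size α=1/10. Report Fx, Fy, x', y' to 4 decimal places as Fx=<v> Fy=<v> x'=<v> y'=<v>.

F_att = 3/2·(g−p) = 3/2·(-1,-6) = (-1.5000,-9.0000)
o1: d²=41 ≤ ρ²=42; F_rep = 6·(-5,-4)/41² = (-0.0178,-0.0143)
o2: d²=442 > ρ²=42 → inactive
o3: d²=50 > ρ²=42 → inactive
o4: d²=85 > ρ²=42 → inactive
F = F_att + ΣF_rep = (-1.5178,-9.0143)
p' = p + 1/10·F = (-10.1518,-3.9014)

Fx=-1.5178 Fy=-9.0143 x'=-10.1518 y'=-3.9014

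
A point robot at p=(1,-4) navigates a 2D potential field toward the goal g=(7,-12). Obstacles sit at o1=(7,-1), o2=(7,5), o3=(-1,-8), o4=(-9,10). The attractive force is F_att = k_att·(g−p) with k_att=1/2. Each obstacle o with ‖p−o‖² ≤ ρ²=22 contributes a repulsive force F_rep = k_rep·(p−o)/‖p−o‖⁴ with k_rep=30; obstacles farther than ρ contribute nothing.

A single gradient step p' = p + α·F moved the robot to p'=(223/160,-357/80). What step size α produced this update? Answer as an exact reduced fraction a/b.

F_att = 1/2·(g−p) = 1/2·(6,-8) = (3.0000,-4.0000)
o1: d²=45 > ρ²=22 → inactive
o2: d²=117 > ρ²=22 → inactive
o3: d²=20 ≤ ρ²=22; F_rep = 30·(2,4)/20² = (0.1500,0.3000)
o4: d²=296 > ρ²=22 → inactive
F = F_att + ΣF_rep = (3.1500,-3.7000)
Δp = p'−p = (0.3937,-0.4625); α = Δx/Fx = (63/160) / (63/20) = 1/8
check: Δy/Fy = (-37/80) / (-37/10) = 1/8 ✓

α = 1/8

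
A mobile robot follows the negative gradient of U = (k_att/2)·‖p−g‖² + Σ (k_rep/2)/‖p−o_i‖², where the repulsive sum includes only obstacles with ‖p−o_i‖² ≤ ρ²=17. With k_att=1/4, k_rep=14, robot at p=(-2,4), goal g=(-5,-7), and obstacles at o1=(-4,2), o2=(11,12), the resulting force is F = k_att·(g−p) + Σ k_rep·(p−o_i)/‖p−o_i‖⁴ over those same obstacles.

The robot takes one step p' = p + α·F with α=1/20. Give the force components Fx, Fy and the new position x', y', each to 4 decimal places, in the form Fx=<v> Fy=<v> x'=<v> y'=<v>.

Fx=-0.3125 Fy=-2.3125 x'=-2.0156 y'=3.8844

F_att = 1/4·(g−p) = 1/4·(-3,-11) = (-0.7500,-2.7500)
o1: d²=8 ≤ ρ²=17; F_rep = 14·(2,2)/8² = (0.4375,0.4375)
o2: d²=233 > ρ²=17 → inactive
F = F_att + ΣF_rep = (-0.3125,-2.3125)
p' = p + 1/20·F = (-2.0156,3.8844)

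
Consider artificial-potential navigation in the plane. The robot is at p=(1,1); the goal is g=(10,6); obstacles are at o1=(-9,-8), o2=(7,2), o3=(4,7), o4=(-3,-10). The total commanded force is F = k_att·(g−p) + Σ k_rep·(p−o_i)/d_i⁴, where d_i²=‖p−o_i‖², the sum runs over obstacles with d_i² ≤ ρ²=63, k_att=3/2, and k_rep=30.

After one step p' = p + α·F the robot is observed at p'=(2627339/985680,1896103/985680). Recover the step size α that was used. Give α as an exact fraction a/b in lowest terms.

F_att = 3/2·(g−p) = 3/2·(9,5) = (13.5000,7.5000)
o1: d²=181 > ρ²=63 → inactive
o2: d²=37 ≤ ρ²=63; F_rep = 30·(-6,-1)/37² = (-0.1315,-0.0219)
o3: d²=45 ≤ ρ²=63; F_rep = 30·(-3,-6)/45² = (-0.0444,-0.0889)
o4: d²=137 > ρ²=63 → inactive
F = F_att + ΣF_rep = (13.3241,7.3892)
Δp = p'−p = (1.6655,0.9236); α = Δx/Fx = (1641659/985680) / (1641659/123210) = 1/8
check: Δy/Fy = (910423/985680) / (910423/123210) = 1/8 ✓

α = 1/8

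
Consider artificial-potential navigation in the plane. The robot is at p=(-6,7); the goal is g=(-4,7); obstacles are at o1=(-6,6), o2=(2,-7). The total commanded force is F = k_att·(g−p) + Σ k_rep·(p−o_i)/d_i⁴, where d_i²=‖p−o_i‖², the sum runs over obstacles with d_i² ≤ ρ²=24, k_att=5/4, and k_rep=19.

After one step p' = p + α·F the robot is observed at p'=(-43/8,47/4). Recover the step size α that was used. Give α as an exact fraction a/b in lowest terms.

α = 1/4

F_att = 5/4·(g−p) = 5/4·(2,0) = (2.5000,0.0000)
o1: d²=1 ≤ ρ²=24; F_rep = 19·(0,1)/1² = (0.0000,19.0000)
o2: d²=260 > ρ²=24 → inactive
F = F_att + ΣF_rep = (2.5000,19.0000)
Δp = p'−p = (0.6250,4.7500); α = Δx/Fx = (5/8) / (5/2) = 1/4
check: Δy/Fy = (19/4) / (19) = 1/4 ✓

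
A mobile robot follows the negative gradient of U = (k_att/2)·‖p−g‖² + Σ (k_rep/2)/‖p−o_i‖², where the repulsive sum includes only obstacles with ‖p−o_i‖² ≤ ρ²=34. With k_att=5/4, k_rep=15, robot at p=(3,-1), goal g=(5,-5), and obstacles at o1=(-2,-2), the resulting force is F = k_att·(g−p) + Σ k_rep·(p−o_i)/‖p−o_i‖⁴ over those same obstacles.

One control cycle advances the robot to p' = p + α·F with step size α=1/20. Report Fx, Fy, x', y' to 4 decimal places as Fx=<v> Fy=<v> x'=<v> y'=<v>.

Fx=2.6109 Fy=-4.9778 x'=3.1305 y'=-1.2489

F_att = 5/4·(g−p) = 5/4·(2,-4) = (2.5000,-5.0000)
o1: d²=26 ≤ ρ²=34; F_rep = 15·(5,1)/26² = (0.1109,0.0222)
F = F_att + ΣF_rep = (2.6109,-4.9778)
p' = p + 1/20·F = (3.1305,-1.2489)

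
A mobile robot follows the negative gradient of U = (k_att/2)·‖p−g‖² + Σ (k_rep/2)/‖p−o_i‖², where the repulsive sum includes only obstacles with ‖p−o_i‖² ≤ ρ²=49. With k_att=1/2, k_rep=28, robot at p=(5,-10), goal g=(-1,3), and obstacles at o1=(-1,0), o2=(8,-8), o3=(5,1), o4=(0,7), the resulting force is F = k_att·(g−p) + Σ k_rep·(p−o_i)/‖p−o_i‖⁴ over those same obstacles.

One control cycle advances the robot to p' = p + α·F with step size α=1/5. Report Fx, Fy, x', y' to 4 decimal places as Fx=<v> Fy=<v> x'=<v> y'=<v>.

F_att = 1/2·(g−p) = 1/2·(-6,13) = (-3.0000,6.5000)
o1: d²=136 > ρ²=49 → inactive
o2: d²=13 ≤ ρ²=49; F_rep = 28·(-3,-2)/13² = (-0.4970,-0.3314)
o3: d²=121 > ρ²=49 → inactive
o4: d²=314 > ρ²=49 → inactive
F = F_att + ΣF_rep = (-3.4970,6.1686)
p' = p + 1/5·F = (4.3006,-8.7663)

Fx=-3.4970 Fy=6.1686 x'=4.3006 y'=-8.7663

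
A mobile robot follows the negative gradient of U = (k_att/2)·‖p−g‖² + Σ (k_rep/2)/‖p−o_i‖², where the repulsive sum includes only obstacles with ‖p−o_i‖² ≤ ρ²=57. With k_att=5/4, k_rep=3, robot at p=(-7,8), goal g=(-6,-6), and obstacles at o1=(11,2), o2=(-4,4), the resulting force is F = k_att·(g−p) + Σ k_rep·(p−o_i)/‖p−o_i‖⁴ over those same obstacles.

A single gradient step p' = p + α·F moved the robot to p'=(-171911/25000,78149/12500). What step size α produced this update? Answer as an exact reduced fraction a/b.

α = 1/10

F_att = 5/4·(g−p) = 5/4·(1,-14) = (1.2500,-17.5000)
o1: d²=360 > ρ²=57 → inactive
o2: d²=25 ≤ ρ²=57; F_rep = 3·(-3,4)/25² = (-0.0144,0.0192)
F = F_att + ΣF_rep = (1.2356,-17.4808)
Δp = p'−p = (0.1236,-1.7481); α = Δx/Fx = (3089/25000) / (3089/2500) = 1/10
check: Δy/Fy = (-21851/12500) / (-21851/1250) = 1/10 ✓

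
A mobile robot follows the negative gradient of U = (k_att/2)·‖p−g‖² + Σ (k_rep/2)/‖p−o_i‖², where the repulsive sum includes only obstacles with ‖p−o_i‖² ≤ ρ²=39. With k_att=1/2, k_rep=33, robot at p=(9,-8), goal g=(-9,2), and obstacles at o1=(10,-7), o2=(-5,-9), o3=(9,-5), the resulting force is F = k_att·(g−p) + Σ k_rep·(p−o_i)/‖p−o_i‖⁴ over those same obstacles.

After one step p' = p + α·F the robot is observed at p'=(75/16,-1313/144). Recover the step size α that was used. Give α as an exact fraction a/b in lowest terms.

α = 1/4

F_att = 1/2·(g−p) = 1/2·(-18,10) = (-9.0000,5.0000)
o1: d²=2 ≤ ρ²=39; F_rep = 33·(-1,-1)/2² = (-8.2500,-8.2500)
o2: d²=197 > ρ²=39 → inactive
o3: d²=9 ≤ ρ²=39; F_rep = 33·(0,-3)/9² = (0.0000,-1.2222)
F = F_att + ΣF_rep = (-17.2500,-4.4722)
Δp = p'−p = (-4.3125,-1.1181); α = Δx/Fx = (-69/16) / (-69/4) = 1/4
check: Δy/Fy = (-161/144) / (-161/36) = 1/4 ✓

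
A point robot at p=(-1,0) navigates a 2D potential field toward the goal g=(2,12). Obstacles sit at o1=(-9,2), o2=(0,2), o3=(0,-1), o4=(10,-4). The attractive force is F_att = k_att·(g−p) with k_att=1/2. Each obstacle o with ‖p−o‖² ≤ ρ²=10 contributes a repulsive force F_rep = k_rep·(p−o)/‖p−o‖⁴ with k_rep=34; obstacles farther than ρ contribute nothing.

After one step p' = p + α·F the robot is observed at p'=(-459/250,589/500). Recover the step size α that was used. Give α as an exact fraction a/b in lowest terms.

α = 1/10

F_att = 1/2·(g−p) = 1/2·(3,12) = (1.5000,6.0000)
o1: d²=68 > ρ²=10 → inactive
o2: d²=5 ≤ ρ²=10; F_rep = 34·(-1,-2)/5² = (-1.3600,-2.7200)
o3: d²=2 ≤ ρ²=10; F_rep = 34·(-1,1)/2² = (-8.5000,8.5000)
o4: d²=137 > ρ²=10 → inactive
F = F_att + ΣF_rep = (-8.3600,11.7800)
Δp = p'−p = (-0.8360,1.1780); α = Δx/Fx = (-209/250) / (-209/25) = 1/10
check: Δy/Fy = (589/500) / (589/50) = 1/10 ✓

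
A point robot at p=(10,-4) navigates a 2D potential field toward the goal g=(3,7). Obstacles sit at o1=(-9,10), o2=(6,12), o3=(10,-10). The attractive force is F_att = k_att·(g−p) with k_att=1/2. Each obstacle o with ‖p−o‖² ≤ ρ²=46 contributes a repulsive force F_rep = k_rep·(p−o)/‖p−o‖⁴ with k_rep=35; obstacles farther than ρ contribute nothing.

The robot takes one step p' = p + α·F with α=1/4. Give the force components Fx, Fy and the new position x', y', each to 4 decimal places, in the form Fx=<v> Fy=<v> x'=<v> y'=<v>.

Fx=-3.5000 Fy=5.6620 x'=9.1250 y'=-2.5845

F_att = 1/2·(g−p) = 1/2·(-7,11) = (-3.5000,5.5000)
o1: d²=557 > ρ²=46 → inactive
o2: d²=272 > ρ²=46 → inactive
o3: d²=36 ≤ ρ²=46; F_rep = 35·(0,6)/36² = (0.0000,0.1620)
F = F_att + ΣF_rep = (-3.5000,5.6620)
p' = p + 1/4·F = (9.1250,-2.5845)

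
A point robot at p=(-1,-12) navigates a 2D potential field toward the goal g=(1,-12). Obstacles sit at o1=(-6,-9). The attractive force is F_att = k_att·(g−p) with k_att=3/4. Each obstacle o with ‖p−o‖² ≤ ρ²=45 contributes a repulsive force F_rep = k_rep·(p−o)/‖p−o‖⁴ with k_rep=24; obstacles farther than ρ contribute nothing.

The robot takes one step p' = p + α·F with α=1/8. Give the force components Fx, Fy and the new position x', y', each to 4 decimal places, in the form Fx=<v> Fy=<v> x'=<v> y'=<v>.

F_att = 3/4·(g−p) = 3/4·(2,0) = (1.5000,0.0000)
o1: d²=34 ≤ ρ²=45; F_rep = 24·(5,-3)/34² = (0.1038,-0.0623)
F = F_att + ΣF_rep = (1.6038,-0.0623)
p' = p + 1/8·F = (-0.7995,-12.0078)

Fx=1.6038 Fy=-0.0623 x'=-0.7995 y'=-12.0078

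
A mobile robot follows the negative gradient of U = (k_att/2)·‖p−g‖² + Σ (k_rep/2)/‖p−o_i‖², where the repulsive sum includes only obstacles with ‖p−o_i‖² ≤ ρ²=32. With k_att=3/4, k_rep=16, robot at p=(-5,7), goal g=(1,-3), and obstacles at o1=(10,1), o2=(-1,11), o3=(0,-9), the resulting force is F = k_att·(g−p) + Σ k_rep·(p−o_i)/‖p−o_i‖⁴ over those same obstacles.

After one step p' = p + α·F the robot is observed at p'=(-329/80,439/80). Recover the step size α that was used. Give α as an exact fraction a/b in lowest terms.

F_att = 3/4·(g−p) = 3/4·(6,-10) = (4.5000,-7.5000)
o1: d²=261 > ρ²=32 → inactive
o2: d²=32 ≤ ρ²=32; F_rep = 16·(-4,-4)/32² = (-0.0625,-0.0625)
o3: d²=281 > ρ²=32 → inactive
F = F_att + ΣF_rep = (4.4375,-7.5625)
Δp = p'−p = (0.8875,-1.5125); α = Δx/Fx = (71/80) / (71/16) = 1/5
check: Δy/Fy = (-121/80) / (-121/16) = 1/5 ✓

α = 1/5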